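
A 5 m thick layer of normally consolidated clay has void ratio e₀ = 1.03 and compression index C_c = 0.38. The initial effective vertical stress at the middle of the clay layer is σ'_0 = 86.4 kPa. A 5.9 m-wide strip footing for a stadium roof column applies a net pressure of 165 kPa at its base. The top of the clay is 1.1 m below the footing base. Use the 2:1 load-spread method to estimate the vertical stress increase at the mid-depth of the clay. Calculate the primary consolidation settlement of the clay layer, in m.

S_c ≈ 0.318 m

Mid-depth of clay below the footing base: z = 1.1 + 5/2 = 3.6 m.
Stress increase at mid-clay by the 2:1 spreading method:
Δσ = qB/(B+z) = 165×5.9/(5.9+3.6) = 102.47 kPa
Final effective stress: σ'_f = σ'_0 + Δσ = 86.4 + 102.47 = 188.87 kPa.
Normally consolidated clay, so the full stress increment lies on the virgin compression line:
S_c = C_c·H/(1+e₀)·log₁₀(σ'_f/σ'_0) = 0.38×5/(1+1.03)×log₁₀(188.87/86.4)
    = 0.93596 × 0.33965 = 0.3179 m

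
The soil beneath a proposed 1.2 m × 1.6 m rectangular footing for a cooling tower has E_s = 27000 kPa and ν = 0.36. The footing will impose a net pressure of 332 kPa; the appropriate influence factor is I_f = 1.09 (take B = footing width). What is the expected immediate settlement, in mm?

S_e ≈ 14 mm

Immediate (elastic) settlement: S_e = q·B·(1−ν²)/E_s · I_f.
S_e = 332 × 1.2 × (1 − 0.36²) / 27000 × 1.09
    = 332 × 1.2 × 0.8704 / 27000 × 1.09
    = 0.014 m = 14 mm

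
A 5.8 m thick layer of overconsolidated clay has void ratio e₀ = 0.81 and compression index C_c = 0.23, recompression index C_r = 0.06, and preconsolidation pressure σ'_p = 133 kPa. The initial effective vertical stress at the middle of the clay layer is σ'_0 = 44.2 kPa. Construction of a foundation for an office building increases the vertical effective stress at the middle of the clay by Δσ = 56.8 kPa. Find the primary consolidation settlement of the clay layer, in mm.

S_c ≈ 69 mm

Final effective stress: σ'_f = 44.2 + 56.8 = 101 kPa.
σ'_f = 101 ≤ σ'_p = 133 kPa, so the clay remains overconsolidated and only the recompression index applies:
S_c = C_r·H/(1+e₀)·log₁₀(σ'_f/σ'_0) = 0.06×5.8/1.81×log₁₀(101/44.2)
    = 0.19226 × 0.3589 = 0.069 m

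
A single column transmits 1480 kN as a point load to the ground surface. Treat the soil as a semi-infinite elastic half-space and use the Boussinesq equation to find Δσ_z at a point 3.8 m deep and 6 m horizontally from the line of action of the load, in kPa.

Δσ_z ≈ 2.15 kPa

Boussinesq vertical stress below a point load on an elastic half-space:
Δσ_z = 3P/(2πz²) · [1 + (r/z)²]^(−5/2)
r/z = 6/3.8 = 1.5789; [1+(r/z)²]^(−5/2) = 0.043851.
Δσ_z = 3×1480/(2π×3.8²) × 0.043851 = 48.937 × 0.043851 = 2.146 kPa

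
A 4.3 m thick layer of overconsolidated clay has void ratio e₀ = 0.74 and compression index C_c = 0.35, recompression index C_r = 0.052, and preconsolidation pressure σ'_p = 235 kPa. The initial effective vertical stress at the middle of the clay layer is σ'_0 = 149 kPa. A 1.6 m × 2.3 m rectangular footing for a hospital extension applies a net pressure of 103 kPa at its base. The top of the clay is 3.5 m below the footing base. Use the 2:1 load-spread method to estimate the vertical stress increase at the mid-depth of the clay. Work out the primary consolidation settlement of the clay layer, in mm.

Mid-depth of clay below the footing base: z = 3.5 + 4.3/2 = 5.65 m.
Stress increase at mid-clay by the 2:1 spreading method:
Δσ = qBL/((B+z)(L+z)) = 103×1.6×2.3/((1.6+5.65)(2.3+5.65)) = 6.5763 kPa
Final effective stress: σ'_f = 149 + 6.5763 = 155.58 kPa.
σ'_f = 155.58 ≤ σ'_p = 235 kPa, so the clay remains overconsolidated and only the recompression index applies:
S_c = C_r·H/(1+e₀)·log₁₀(σ'_f/σ'_0) = 0.052×4.3/1.74×log₁₀(155.58/149)
    = 0.12851 × 0.018767 = 0.002412 m

S_c ≈ 2.41 mm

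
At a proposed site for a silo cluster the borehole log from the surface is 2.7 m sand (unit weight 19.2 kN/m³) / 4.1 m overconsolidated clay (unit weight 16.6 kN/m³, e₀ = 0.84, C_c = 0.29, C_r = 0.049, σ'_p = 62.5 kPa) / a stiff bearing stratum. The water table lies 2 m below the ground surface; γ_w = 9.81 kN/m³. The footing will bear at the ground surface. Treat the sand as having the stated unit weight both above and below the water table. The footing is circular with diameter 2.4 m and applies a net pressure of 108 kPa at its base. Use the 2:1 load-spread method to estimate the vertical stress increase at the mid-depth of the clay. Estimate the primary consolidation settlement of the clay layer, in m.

S_c ≈ 0.0388 m

Mid-depth of clay below the ground surface: z = 2.7 + 4.1/2 = 4.75 m.
Total vertical stress at mid-clay: σ_v = 19.2×2.7 + 16.6×2.05 = 85.87 kPa.
Pore pressure: u = 9.81×(4.75 − 2) = 26.978 kPa.
Initial effective stress: σ'_0 = σ_v − u = 85.87 − 26.978 = 58.892 kPa.
Stress increase at mid-clay by the 2:1 spreading method:
Δσ ≈ qD²/(D+z)² = 108×2.4²/(2.4+4.75)² = 12.168 kPa
Final effective stress: σ'_f = 58.892 + 12.168 = 71.06 kPa.
σ'_f = 71.06 > σ'_p = 62.5 kPa, so the stress path crosses the preconsolidation pressure — recompression up to σ'_p, then virgin compression beyond:
S_c = H/(1+e₀)·[C_r·log₁₀(σ'_p/σ'_0) + C_c·log₁₀(σ'_f/σ'_p)]
    = 4.1/1.84 × [0.049×log₁₀(62.5/58.892) + 0.29×log₁₀(71.06/62.5)]
    = 2.2283 × [0.0012654 + 0.016166] = 0.03884 m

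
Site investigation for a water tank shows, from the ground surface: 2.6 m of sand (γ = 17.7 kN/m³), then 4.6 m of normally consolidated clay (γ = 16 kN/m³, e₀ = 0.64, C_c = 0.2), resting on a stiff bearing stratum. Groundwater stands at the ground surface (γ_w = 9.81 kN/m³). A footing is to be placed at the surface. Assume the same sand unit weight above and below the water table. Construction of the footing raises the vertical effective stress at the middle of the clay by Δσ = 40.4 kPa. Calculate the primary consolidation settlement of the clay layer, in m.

S_c ≈ 0.188 m

Mid-depth of clay below the ground surface: z = 2.6 + 4.6/2 = 4.9 m.
Total vertical stress at mid-clay: σ_v = 17.7×2.6 + 16×2.3 = 82.82 kPa.
Pore pressure: u = 9.81×(4.9 − 0) = 48.069 kPa.
Initial effective stress: σ'_0 = σ_v − u = 82.82 − 48.069 = 34.751 kPa.
Final effective stress: σ'_f = σ'_0 + Δσ = 34.751 + 40.4 = 75.151 kPa.
Normally consolidated clay, so the full stress increment lies on the virgin compression line:
S_c = C_c·H/(1+e₀)·log₁₀(σ'_f/σ'_0) = 0.2×4.6/(1+0.64)×log₁₀(75.151/34.751)
    = 0.56098 × 0.33497 = 0.1879 m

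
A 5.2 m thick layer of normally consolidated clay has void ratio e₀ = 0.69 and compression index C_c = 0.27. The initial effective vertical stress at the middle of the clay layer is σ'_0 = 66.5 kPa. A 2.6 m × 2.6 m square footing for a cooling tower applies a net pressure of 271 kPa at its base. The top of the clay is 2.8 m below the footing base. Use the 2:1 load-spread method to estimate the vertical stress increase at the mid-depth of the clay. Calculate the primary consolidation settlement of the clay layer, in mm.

Mid-depth of clay below the footing base: z = 2.8 + 5.2/2 = 5.4 m.
Stress increase at mid-clay by the 2:1 spreading method:
Δσ = qBL/((B+z)(L+z)) = 271×2.6×2.6/((2.6+5.4)(2.6+5.4)) = 28.624 kPa
Final effective stress: σ'_f = σ'_0 + Δσ = 66.5 + 28.624 = 95.124 kPa.
Normally consolidated clay, so the full stress increment lies on the virgin compression line:
S_c = C_c·H/(1+e₀)·log₁₀(σ'_f/σ'_0) = 0.27×5.2/(1+0.69)×log₁₀(95.124/66.5)
    = 0.83077 × 0.15547 = 0.1292 m

S_c ≈ 129 mm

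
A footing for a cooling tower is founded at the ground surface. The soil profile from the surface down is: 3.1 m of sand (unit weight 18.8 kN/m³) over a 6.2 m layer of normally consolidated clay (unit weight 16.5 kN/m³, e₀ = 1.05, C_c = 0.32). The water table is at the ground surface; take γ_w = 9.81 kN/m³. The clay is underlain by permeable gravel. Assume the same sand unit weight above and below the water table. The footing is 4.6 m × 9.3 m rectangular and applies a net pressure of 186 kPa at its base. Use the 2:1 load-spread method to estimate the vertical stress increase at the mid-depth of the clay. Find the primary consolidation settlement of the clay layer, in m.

Mid-depth of clay below the ground surface: z = 3.1 + 6.2/2 = 6.2 m.
Total vertical stress at mid-clay: σ_v = 18.8×3.1 + 16.5×3.1 = 109.43 kPa.
Pore pressure: u = 9.81×(6.2 − 0) = 60.822 kPa.
Initial effective stress: σ'_0 = σ_v − u = 109.43 − 60.822 = 48.608 kPa.
Stress increase at mid-clay by the 2:1 spreading method:
Δσ = qBL/((B+z)(L+z)) = 186×4.6×9.3/((4.6+6.2)(9.3+6.2)) = 47.533 kPa
Final effective stress: σ'_f = σ'_0 + Δσ = 48.608 + 47.533 = 96.141 kPa.
Normally consolidated clay, so the full stress increment lies on the virgin compression line:
S_c = C_c·H/(1+e₀)·log₁₀(σ'_f/σ'_0) = 0.32×6.2/(1+1.05)×log₁₀(96.141/48.608)
    = 0.9678 × 0.2962 = 0.2867 m

S_c ≈ 0.287 m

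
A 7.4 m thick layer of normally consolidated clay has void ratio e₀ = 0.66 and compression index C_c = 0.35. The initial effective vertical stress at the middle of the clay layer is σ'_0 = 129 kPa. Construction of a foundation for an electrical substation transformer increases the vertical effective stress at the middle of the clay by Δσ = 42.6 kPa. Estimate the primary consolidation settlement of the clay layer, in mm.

S_c ≈ 193 mm

Final effective stress: σ'_f = σ'_0 + Δσ = 129 + 42.6 = 171.6 kPa.
Normally consolidated clay, so the full stress increment lies on the virgin compression line:
S_c = C_c·H/(1+e₀)·log₁₀(σ'_f/σ'_0) = 0.35×7.4/(1+0.66)×log₁₀(171.6/129)
    = 1.5602 × 0.12393 = 0.1934 m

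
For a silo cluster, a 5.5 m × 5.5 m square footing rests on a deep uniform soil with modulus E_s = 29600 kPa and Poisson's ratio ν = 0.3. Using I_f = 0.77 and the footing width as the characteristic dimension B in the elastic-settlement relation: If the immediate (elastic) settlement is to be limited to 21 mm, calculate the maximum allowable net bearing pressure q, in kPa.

S_e = q·B·(1−ν²)/E_s · I_f  ⇒  q = S_e·E_s / (B·(1−ν²)·I_f).
q = 0.021 × 29600 / (5.5 × 0.91 × 0.77) = 161.3 kPa

q ≈ 161 kPa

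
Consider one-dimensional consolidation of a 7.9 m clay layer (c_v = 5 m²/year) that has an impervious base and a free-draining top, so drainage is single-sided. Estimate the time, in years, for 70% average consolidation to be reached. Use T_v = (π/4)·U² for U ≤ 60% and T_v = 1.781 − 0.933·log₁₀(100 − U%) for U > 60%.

t ≈ 5.03 years

Drainage path length: H_d = H = 7.9 m (single drainage).
U > 60%: T_v = 1.781 − 0.933·log₁₀(100 − 70) = 0.40285.
t = T_v·H_d²/c_v = 0.40285×7.9²/5 = 5.028 years.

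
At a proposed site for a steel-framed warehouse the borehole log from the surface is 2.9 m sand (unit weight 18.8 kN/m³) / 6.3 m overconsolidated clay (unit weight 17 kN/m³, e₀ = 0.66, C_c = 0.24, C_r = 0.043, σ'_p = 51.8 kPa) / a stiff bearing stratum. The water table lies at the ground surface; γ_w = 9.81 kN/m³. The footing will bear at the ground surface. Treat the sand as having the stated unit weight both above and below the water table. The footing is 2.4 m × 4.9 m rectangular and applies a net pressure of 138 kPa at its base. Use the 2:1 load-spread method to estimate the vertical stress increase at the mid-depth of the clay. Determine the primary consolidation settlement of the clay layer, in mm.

Mid-depth of clay below the ground surface: z = 2.9 + 6.3/2 = 6.05 m.
Total vertical stress at mid-clay: σ_v = 18.8×2.9 + 17×3.15 = 108.07 kPa.
Pore pressure: u = 9.81×(6.05 − 0) = 59.351 kPa.
Initial effective stress: σ'_0 = σ_v − u = 108.07 − 59.351 = 48.719 kPa.
Stress increase at mid-clay by the 2:1 spreading method:
Δσ = qBL/((B+z)(L+z)) = 138×2.4×4.9/((2.4+6.05)(4.9+6.05)) = 17.539 kPa
Final effective stress: σ'_f = 48.719 + 17.539 = 66.258 kPa.
σ'_f = 66.258 > σ'_p = 51.8 kPa, so the stress path crosses the preconsolidation pressure — recompression up to σ'_p, then virgin compression beyond:
S_c = H/(1+e₀)·[C_r·log₁₀(σ'_p/σ'_0) + C_c·log₁₀(σ'_f/σ'_p)]
    = 6.3/1.66 × [0.043×log₁₀(51.8/48.719) + 0.24×log₁₀(66.258/51.8)]
    = 3.7952 × [0.0011451 + 0.025658] = 0.1017 m

S_c ≈ 102 mm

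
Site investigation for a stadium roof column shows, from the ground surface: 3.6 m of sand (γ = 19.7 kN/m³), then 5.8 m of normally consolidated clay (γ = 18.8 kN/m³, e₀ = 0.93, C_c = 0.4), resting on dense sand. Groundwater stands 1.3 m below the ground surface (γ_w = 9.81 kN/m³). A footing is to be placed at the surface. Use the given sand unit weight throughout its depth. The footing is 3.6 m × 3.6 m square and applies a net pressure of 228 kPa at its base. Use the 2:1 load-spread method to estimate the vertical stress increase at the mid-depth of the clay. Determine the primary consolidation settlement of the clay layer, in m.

Mid-depth of clay below the ground surface: z = 3.6 + 5.8/2 = 6.5 m.
Total vertical stress at mid-clay: σ_v = 19.7×3.6 + 18.8×2.9 = 125.44 kPa.
Pore pressure: u = 9.81×(6.5 − 1.3) = 51.012 kPa.
Initial effective stress: σ'_0 = σ_v − u = 125.44 − 51.012 = 74.428 kPa.
Stress increase at mid-clay by the 2:1 spreading method:
Δσ = qBL/((B+z)(L+z)) = 228×3.6×3.6/((3.6+6.5)(3.6+6.5)) = 28.967 kPa
Final effective stress: σ'_f = σ'_0 + Δσ = 74.428 + 28.967 = 103.39 kPa.
Normally consolidated clay, so the full stress increment lies on the virgin compression line:
S_c = C_c·H/(1+e₀)·log₁₀(σ'_f/σ'_0) = 0.4×5.8/(1+0.93)×log₁₀(103.39/74.428)
    = 1.2021 × 0.14274 = 0.1716 m

S_c ≈ 0.172 m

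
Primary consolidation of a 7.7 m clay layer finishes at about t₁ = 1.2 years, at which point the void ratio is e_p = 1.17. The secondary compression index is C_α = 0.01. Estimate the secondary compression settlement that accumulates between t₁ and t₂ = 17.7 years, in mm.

S_s ≈ 41.5 mm

Secondary compression: S_s = C_α·H/(1+e_p)·log₁₀(t₂/t₁)
S_s = 0.01×7.7/(1+1.17)×log₁₀(17.7/1.2)
    = 0.03548 × 1.169 = 0.04147 m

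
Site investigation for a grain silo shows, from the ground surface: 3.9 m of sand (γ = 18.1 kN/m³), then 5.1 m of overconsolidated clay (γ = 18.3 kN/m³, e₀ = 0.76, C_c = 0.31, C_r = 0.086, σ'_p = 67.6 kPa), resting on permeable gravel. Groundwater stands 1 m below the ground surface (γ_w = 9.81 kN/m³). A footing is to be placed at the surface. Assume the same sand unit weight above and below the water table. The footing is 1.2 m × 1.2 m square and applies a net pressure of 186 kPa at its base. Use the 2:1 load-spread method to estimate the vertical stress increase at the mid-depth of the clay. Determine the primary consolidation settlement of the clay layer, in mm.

Mid-depth of clay below the ground surface: z = 3.9 + 5.1/2 = 6.45 m.
Total vertical stress at mid-clay: σ_v = 18.1×3.9 + 18.3×2.55 = 117.25 kPa.
Pore pressure: u = 9.81×(6.45 − 1) = 53.465 kPa.
Initial effective stress: σ'_0 = σ_v − u = 117.25 − 53.465 = 63.785 kPa.
Stress increase at mid-clay by the 2:1 spreading method:
Δσ = qBL/((B+z)(L+z)) = 186×1.2×1.2/((1.2+6.45)(1.2+6.45)) = 4.5767 kPa
Final effective stress: σ'_f = 63.785 + 4.5767 = 68.362 kPa.
σ'_f = 68.362 > σ'_p = 67.6 kPa, so the stress path crosses the preconsolidation pressure — recompression up to σ'_p, then virgin compression beyond:
S_c = H/(1+e₀)·[C_r·log₁₀(σ'_p/σ'_0) + C_c·log₁₀(σ'_f/σ'_p)]
    = 5.1/1.76 × [0.086×log₁₀(67.6/63.785) + 0.31×log₁₀(68.362/67.6)]
    = 2.8977 × [0.0021696 + 0.0015091] = 0.01066 m

S_c ≈ 10.7 mm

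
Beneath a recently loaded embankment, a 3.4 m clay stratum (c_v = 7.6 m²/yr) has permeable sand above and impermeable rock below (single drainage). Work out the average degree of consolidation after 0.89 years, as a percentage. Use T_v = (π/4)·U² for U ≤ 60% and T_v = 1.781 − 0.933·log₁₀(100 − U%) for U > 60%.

Drainage path length: H_d = H = 3.4 m (single drainage).
T_v = c_v·t/H_d² = 7.6×0.89/3.4² = 0.58512.
T_v = 0.58512 corresponds to the U > 60% branch:
U = 1 − 10^((1.781 − T_v)/0.933)/100 = 0.8087

U ≈ 80.9 %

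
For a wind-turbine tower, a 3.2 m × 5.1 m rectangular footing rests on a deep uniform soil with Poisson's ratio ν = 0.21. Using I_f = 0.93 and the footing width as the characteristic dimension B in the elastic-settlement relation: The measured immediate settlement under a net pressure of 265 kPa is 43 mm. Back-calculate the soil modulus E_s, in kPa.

S_e = q·B·(1−ν²)/E_s · I_f  ⇒  E_s = q·B·(1−ν²)·I_f / S_e.
E_s = 265 × 3.2 × 0.9559 × 0.93 / 0.043 = 17530 kPa

E_s ≈ 17500 kPa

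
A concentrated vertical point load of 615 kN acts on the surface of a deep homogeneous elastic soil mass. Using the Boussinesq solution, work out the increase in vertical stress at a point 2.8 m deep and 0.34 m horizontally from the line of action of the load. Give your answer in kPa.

Boussinesq vertical stress below a point load on an elastic half-space:
Δσ_z = 3P/(2πz²) · [1 + (r/z)²]^(−5/2)
r/z = 0.34/2.8 = 0.12143; [1+(r/z)²]^(−5/2) = 0.96407.
Δσ_z = 3×615/(2π×2.8²) × 0.96407 = 37.454 × 0.96407 = 36.11 kPa

Δσ_z ≈ 36.1 kPa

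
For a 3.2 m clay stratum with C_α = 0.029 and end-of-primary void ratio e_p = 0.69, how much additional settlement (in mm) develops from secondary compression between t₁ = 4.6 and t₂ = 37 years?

S_s ≈ 49.7 mm

Secondary compression: S_s = C_α·H/(1+e_p)·log₁₀(t₂/t₁)
S_s = 0.029×3.2/(1+0.69)×log₁₀(37/4.6)
    = 0.05491 × 0.9054 = 0.04972 m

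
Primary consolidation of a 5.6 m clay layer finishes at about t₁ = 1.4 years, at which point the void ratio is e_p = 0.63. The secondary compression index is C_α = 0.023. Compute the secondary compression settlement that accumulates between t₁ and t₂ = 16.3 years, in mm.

S_s ≈ 84.2 mm

Secondary compression: S_s = C_α·H/(1+e_p)·log₁₀(t₂/t₁)
S_s = 0.023×5.6/(1+0.63)×log₁₀(16.3/1.4)
    = 0.07902 × 1.066 = 0.08424 m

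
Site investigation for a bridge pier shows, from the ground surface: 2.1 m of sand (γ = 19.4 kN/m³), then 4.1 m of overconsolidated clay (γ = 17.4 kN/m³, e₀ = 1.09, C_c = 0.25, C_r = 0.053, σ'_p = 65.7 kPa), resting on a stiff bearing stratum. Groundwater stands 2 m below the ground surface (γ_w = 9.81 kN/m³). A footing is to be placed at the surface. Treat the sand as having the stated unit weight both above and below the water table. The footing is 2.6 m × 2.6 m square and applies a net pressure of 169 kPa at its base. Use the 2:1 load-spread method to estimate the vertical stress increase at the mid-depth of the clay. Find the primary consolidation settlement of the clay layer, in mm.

S_c ≈ 50.8 mm

Mid-depth of clay below the ground surface: z = 2.1 + 4.1/2 = 4.15 m.
Total vertical stress at mid-clay: σ_v = 19.4×2.1 + 17.4×2.05 = 76.41 kPa.
Pore pressure: u = 9.81×(4.15 − 2) = 21.091 kPa.
Initial effective stress: σ'_0 = σ_v − u = 76.41 − 21.091 = 55.319 kPa.
Stress increase at mid-clay by the 2:1 spreading method:
Δσ = qBL/((B+z)(L+z)) = 169×2.6×2.6/((2.6+4.15)(2.6+4.15)) = 25.074 kPa
Final effective stress: σ'_f = 55.319 + 25.074 = 80.393 kPa.
σ'_f = 80.393 > σ'_p = 65.7 kPa, so the stress path crosses the preconsolidation pressure — recompression up to σ'_p, then virgin compression beyond:
S_c = H/(1+e₀)·[C_r·log₁₀(σ'_p/σ'_0) + C_c·log₁₀(σ'_f/σ'_p)]
    = 4.1/2.09 × [0.053×log₁₀(65.7/55.319) + 0.25×log₁₀(80.393/65.7)]
    = 1.9617 × [0.0039586 + 0.021913] = 0.05075 m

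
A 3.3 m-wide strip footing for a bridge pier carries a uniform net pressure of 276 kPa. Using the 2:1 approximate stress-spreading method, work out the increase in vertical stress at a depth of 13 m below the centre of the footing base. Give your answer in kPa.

Δσ_z ≈ 55.9 kPa

By the 2:1 method the load spreads at 1 horizontal : 2 vertical, so at depth z the loaded area has grown by z in each plan dimension:
Δσ = qB/(B+z) = 276×3.3/(3.3+13) = 55.877 kPa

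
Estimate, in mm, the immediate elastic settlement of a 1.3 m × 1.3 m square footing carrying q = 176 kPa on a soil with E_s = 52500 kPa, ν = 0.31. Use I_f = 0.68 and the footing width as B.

S_e ≈ 2.68 mm

Immediate (elastic) settlement: S_e = q·B·(1−ν²)/E_s · I_f.
S_e = 176 × 1.3 × (1 − 0.31²) / 52500 × 0.68
    = 176 × 1.3 × 0.9039 / 52500 × 0.68
    = 0.002679 m = 2.679 mm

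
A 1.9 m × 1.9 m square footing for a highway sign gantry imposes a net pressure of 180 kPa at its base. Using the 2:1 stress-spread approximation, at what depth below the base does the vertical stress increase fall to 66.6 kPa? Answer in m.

z ≈ 1.22 m

2:1 spreading — at depth z the loaded area has grown by z in each plan dimension:
qB²/(B+z)² = Δσ_z ⇒ z = B(√(q/Δσ_z) − 1) = 1.9×(√(180/66.6) − 1) = 1.224 m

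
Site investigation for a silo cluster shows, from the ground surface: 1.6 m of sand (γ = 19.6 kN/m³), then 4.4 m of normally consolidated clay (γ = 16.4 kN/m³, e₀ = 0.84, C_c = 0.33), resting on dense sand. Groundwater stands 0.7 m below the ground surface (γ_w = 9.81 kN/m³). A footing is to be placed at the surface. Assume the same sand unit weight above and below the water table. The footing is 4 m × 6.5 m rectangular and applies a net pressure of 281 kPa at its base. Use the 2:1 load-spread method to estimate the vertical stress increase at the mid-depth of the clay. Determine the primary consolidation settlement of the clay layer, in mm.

Mid-depth of clay below the ground surface: z = 1.6 + 4.4/2 = 3.8 m.
Total vertical stress at mid-clay: σ_v = 19.6×1.6 + 16.4×2.2 = 67.44 kPa.
Pore pressure: u = 9.81×(3.8 − 0.7) = 30.411 kPa.
Initial effective stress: σ'_0 = σ_v − u = 67.44 − 30.411 = 37.029 kPa.
Stress increase at mid-clay by the 2:1 spreading method:
Δσ = qBL/((B+z)(L+z)) = 281×4×6.5/((4+3.8)(6.5+3.8)) = 90.939 kPa
Final effective stress: σ'_f = σ'_0 + Δσ = 37.029 + 90.939 = 127.97 kPa.
Normally consolidated clay, so the full stress increment lies on the virgin compression line:
S_c = C_c·H/(1+e₀)·log₁₀(σ'_f/σ'_0) = 0.33×4.4/(1+0.84)×log₁₀(127.97/37.029)
    = 0.78913 × 0.53857 = 0.425 m

S_c ≈ 425 mm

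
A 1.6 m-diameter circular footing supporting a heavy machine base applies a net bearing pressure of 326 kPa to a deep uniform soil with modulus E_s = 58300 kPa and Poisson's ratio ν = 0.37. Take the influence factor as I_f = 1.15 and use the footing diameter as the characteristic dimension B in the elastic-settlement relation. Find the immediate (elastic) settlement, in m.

Immediate (elastic) settlement: S_e = q·B·(1−ν²)/E_s · I_f.
S_e = 326 × 1.6 × (1 − 0.37²) / 58300 × 1.15
    = 326 × 1.6 × 0.8631 / 58300 × 1.15
    = 0.00888 m

S_e ≈ 0.00888 m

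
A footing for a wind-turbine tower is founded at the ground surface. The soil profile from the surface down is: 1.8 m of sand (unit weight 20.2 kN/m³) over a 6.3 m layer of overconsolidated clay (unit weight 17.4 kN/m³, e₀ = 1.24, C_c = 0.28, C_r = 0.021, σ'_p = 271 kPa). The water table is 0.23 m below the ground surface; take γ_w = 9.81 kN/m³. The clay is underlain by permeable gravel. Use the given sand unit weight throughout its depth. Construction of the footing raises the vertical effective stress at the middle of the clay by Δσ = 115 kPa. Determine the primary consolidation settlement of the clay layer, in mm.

Mid-depth of clay below the ground surface: z = 1.8 + 6.3/2 = 4.95 m.
Total vertical stress at mid-clay: σ_v = 20.2×1.8 + 17.4×3.15 = 91.17 kPa.
Pore pressure: u = 9.81×(4.95 − 0.23) = 46.303 kPa.
Initial effective stress: σ'_0 = σ_v − u = 91.17 − 46.303 = 44.867 kPa.
Final effective stress: σ'_f = 44.867 + 115 = 159.87 kPa.
σ'_f = 159.87 ≤ σ'_p = 271 kPa, so the clay remains overconsolidated and only the recompression index applies:
S_c = C_r·H/(1+e₀)·log₁₀(σ'_f/σ'_0) = 0.021×6.3/2.24×log₁₀(159.87/44.867)
    = 0.059063 × 0.55184 = 0.03259 m

S_c ≈ 32.6 mm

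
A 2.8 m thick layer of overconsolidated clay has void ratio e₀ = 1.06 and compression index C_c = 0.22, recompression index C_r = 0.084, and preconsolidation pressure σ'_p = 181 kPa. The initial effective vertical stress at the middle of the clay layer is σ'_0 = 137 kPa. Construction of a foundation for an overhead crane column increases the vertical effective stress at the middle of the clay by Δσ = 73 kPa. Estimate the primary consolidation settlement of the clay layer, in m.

S_c ≈ 0.0331 m

Final effective stress: σ'_f = 137 + 73 = 210 kPa.
σ'_f = 210 > σ'_p = 181 kPa, so the stress path crosses the preconsolidation pressure — recompression up to σ'_p, then virgin compression beyond:
S_c = H/(1+e₀)·[C_r·log₁₀(σ'_p/σ'_0) + C_c·log₁₀(σ'_f/σ'_p)]
    = 2.8/2.06 × [0.084×log₁₀(181/137) + 0.22×log₁₀(210/181)]
    = 1.3592 × [0.01016 + 0.014199] = 0.03311 m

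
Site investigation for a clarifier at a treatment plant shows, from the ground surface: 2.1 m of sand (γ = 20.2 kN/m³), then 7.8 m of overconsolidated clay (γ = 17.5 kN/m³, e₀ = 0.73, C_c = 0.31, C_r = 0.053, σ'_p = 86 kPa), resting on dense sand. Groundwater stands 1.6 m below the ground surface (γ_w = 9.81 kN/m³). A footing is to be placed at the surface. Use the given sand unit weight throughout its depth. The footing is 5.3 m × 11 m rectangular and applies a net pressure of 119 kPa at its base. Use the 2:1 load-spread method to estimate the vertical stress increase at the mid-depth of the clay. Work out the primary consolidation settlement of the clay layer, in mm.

S_c ≈ 138 mm

Mid-depth of clay below the ground surface: z = 2.1 + 7.8/2 = 6 m.
Total vertical stress at mid-clay: σ_v = 20.2×2.1 + 17.5×3.9 = 110.67 kPa.
Pore pressure: u = 9.81×(6 − 1.6) = 43.164 kPa.
Initial effective stress: σ'_0 = σ_v − u = 110.67 − 43.164 = 67.506 kPa.
Stress increase at mid-clay by the 2:1 spreading method:
Δσ = qBL/((B+z)(L+z)) = 119×5.3×11/((5.3+6)(11+6)) = 36.115 kPa
Final effective stress: σ'_f = 67.506 + 36.115 = 103.62 kPa.
σ'_f = 103.62 > σ'_p = 86 kPa, so the stress path crosses the preconsolidation pressure — recompression up to σ'_p, then virgin compression beyond:
S_c = H/(1+e₀)·[C_r·log₁₀(σ'_p/σ'_0) + C_c·log₁₀(σ'_f/σ'_p)]
    = 7.8/1.73 × [0.053×log₁₀(86/67.506) + 0.31×log₁₀(103.62/86)]
    = 4.5087 × [0.0055733 + 0.025093] = 0.1383 m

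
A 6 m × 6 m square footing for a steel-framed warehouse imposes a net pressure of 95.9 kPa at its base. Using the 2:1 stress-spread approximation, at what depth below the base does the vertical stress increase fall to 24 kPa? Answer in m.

z ≈ 5.99 m

2:1 spreading — at depth z the loaded area has grown by z in each plan dimension:
qB²/(B+z)² = Δσ_z ⇒ z = B(√(q/Δσ_z) − 1) = 6×(√(95.9/24) − 1) = 5.994 m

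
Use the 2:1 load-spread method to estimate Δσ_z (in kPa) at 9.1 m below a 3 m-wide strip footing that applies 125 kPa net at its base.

By the 2:1 method the load spreads at 1 horizontal : 2 vertical, so at depth z the loaded area has grown by z in each plan dimension:
Δσ = qB/(B+z) = 125×3/(3+9.1) = 30.992 kPa

Δσ_z ≈ 31 kPa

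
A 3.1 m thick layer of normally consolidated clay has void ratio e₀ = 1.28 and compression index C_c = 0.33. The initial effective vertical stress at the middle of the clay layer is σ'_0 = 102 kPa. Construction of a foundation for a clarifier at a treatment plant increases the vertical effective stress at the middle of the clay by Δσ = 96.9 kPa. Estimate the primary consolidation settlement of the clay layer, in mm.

S_c ≈ 130 mm

Final effective stress: σ'_f = σ'_0 + Δσ = 102 + 96.9 = 198.9 kPa.
Normally consolidated clay, so the full stress increment lies on the virgin compression line:
S_c = C_c·H/(1+e₀)·log₁₀(σ'_f/σ'_0) = 0.33×3.1/(1+1.28)×log₁₀(198.9/102)
    = 0.44868 × 0.29003 = 0.1301 m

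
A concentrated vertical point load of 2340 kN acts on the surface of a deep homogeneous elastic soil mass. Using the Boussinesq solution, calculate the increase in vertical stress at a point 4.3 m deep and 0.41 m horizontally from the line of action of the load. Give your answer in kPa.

Boussinesq vertical stress below a point load on an elastic half-space:
Δσ_z = 3P/(2πz²) · [1 + (r/z)²]^(−5/2)
r/z = 0.41/4.3 = 0.095349; [1+(r/z)²]^(−5/2) = 0.97763.
Δσ_z = 3×2340/(2π×4.3²) × 0.97763 = 60.426 × 0.97763 = 59.07 kPa

Δσ_z ≈ 59.1 kPa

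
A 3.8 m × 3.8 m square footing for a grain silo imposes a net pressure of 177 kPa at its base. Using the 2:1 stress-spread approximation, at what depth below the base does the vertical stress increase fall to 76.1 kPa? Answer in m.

z ≈ 2 m

2:1 spreading — at depth z the loaded area has grown by z in each plan dimension:
qB²/(B+z)² = Δσ_z ⇒ z = B(√(q/Δσ_z) − 1) = 3.8×(√(177/76.1) − 1) = 1.995 m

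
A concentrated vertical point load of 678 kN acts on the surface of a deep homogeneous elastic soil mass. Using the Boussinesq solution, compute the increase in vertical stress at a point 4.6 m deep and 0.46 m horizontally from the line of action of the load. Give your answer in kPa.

Δσ_z ≈ 14.9 kPa

Boussinesq vertical stress below a point load on an elastic half-space:
Δσ_z = 3P/(2πz²) · [1 + (r/z)²]^(−5/2)
r/z = 0.46/4.6 = 0.1; [1+(r/z)²]^(−5/2) = 0.97543.
Δσ_z = 3×678/(2π×4.6²) × 0.97543 = 15.299 × 0.97543 = 14.92 kPa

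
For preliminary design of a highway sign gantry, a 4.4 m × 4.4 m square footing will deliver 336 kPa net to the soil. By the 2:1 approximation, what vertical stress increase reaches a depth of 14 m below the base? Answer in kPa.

Δσ_z ≈ 19.2 kPa

By the 2:1 method the load spreads at 1 horizontal : 2 vertical, so at depth z the loaded area has grown by z in each plan dimension:
Δσ = qBL/((B+z)(L+z)) = 336×4.4×4.4/((4.4+14)(4.4+14)) = 19.214 kPa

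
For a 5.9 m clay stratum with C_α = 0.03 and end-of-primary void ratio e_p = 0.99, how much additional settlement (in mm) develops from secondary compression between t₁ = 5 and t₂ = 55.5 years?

S_s ≈ 93 mm

Secondary compression: S_s = C_α·H/(1+e_p)·log₁₀(t₂/t₁)
S_s = 0.03×5.9/(1+0.99)×log₁₀(55.5/5)
    = 0.08894 × 1.045 = 0.09298 m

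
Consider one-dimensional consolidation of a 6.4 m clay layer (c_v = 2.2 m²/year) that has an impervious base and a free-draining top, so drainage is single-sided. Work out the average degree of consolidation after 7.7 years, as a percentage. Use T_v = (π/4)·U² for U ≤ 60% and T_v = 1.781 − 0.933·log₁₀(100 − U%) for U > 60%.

U ≈ 70.8 %

Drainage path length: H_d = H = 6.4 m (single drainage).
T_v = c_v·t/H_d² = 2.2×7.7/6.4² = 0.41357.
T_v = 0.41357 corresponds to the U > 60% branch:
U = 1 − 10^((1.781 − T_v)/0.933)/100 = 0.7078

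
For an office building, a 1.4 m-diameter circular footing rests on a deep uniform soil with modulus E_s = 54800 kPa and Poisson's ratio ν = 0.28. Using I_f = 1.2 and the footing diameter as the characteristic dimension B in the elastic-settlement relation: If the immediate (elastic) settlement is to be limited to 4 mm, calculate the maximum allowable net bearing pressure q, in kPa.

S_e = q·B·(1−ν²)/E_s · I_f  ⇒  q = S_e·E_s / (B·(1−ν²)·I_f).
q = 0.004 × 54800 / (1.4 × 0.9216 × 1.2) = 141.6 kPa

q ≈ 142 kPa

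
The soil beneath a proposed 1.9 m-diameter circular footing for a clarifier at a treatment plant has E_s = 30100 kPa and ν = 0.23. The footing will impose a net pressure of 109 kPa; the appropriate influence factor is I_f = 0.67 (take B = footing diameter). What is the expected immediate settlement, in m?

Immediate (elastic) settlement: S_e = q·B·(1−ν²)/E_s · I_f.
S_e = 109 × 1.9 × (1 − 0.23²) / 30100 × 0.67
    = 109 × 1.9 × 0.9471 / 30100 × 0.67
    = 0.004366 m

S_e ≈ 0.00437 m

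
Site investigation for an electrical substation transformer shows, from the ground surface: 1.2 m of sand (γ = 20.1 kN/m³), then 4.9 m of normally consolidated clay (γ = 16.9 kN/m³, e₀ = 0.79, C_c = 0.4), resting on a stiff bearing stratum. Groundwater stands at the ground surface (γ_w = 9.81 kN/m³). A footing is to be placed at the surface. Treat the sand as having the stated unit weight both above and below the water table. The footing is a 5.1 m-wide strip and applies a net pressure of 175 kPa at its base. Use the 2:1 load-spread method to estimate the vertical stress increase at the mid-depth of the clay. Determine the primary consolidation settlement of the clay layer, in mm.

Mid-depth of clay below the ground surface: z = 1.2 + 4.9/2 = 3.65 m.
Total vertical stress at mid-clay: σ_v = 20.1×1.2 + 16.9×2.45 = 65.525 kPa.
Pore pressure: u = 9.81×(3.65 − 0) = 35.806 kPa.
Initial effective stress: σ'_0 = σ_v − u = 65.525 − 35.806 = 29.719 kPa.
Stress increase at mid-clay by the 2:1 spreading method:
Δσ = qB/(B+z) = 175×5.1/(5.1+3.65) = 102 kPa
Final effective stress: σ'_f = σ'_0 + Δσ = 29.719 + 102 = 131.72 kPa.
Normally consolidated clay, so the full stress increment lies on the virgin compression line:
S_c = C_c·H/(1+e₀)·log₁₀(σ'_f/σ'_0) = 0.4×4.9/(1+0.79)×log₁₀(131.72/29.719)
    = 1.095 × 0.64662 = 0.708 m

S_c ≈ 708 mm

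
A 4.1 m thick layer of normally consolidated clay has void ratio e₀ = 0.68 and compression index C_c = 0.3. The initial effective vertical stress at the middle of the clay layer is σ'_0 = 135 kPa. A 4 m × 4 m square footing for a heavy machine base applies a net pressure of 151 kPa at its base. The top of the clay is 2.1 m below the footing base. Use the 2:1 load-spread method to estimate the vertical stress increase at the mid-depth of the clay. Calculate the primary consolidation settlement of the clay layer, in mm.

S_c ≈ 75.8 mm

Mid-depth of clay below the footing base: z = 2.1 + 4.1/2 = 4.15 m.
Stress increase at mid-clay by the 2:1 spreading method:
Δσ = qBL/((B+z)(L+z)) = 151×4×4/((4+4.15)(4+4.15)) = 36.373 kPa
Final effective stress: σ'_f = σ'_0 + Δσ = 135 + 36.373 = 171.37 kPa.
Normally consolidated clay, so the full stress increment lies on the virgin compression line:
S_c = C_c·H/(1+e₀)·log₁₀(σ'_f/σ'_0) = 0.3×4.1/(1+0.68)×log₁₀(171.37/135)
    = 0.73214 × 0.1036 = 0.07585 m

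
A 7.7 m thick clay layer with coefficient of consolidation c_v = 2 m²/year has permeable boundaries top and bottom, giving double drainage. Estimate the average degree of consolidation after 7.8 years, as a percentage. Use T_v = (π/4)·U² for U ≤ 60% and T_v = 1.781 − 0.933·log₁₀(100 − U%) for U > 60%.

U ≈ 94 %

Drainage path length: H_d = H/2 = 3.85 m (double drainage).
T_v = c_v·t/H_d² = 2×7.8/3.85² = 1.0525.
T_v = 1.0525 corresponds to the U > 60% branch:
U = 1 − 10^((1.781 − T_v)/0.933)/100 = 0.9396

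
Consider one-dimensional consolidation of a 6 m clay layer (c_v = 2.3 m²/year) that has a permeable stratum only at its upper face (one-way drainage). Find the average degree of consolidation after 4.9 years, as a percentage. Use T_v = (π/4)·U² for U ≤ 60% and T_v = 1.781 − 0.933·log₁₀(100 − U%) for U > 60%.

U ≈ 62.6 %

Drainage path length: H_d = H = 6 m (single drainage).
T_v = c_v·t/H_d² = 2.3×4.9/6² = 0.31306.
T_v = 0.31306 corresponds to the U > 60% branch:
U = 1 − 10^((1.781 − T_v)/0.933)/100 = 0.6256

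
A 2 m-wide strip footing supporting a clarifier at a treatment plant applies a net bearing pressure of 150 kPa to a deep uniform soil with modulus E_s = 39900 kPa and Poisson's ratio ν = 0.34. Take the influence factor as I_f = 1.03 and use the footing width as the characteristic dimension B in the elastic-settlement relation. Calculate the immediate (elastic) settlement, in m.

S_e ≈ 0.00685 m

Immediate (elastic) settlement: S_e = q·B·(1−ν²)/E_s · I_f.
S_e = 150 × 2 × (1 − 0.34²) / 39900 × 1.03
    = 150 × 2 × 0.8844 / 39900 × 1.03
    = 0.006849 m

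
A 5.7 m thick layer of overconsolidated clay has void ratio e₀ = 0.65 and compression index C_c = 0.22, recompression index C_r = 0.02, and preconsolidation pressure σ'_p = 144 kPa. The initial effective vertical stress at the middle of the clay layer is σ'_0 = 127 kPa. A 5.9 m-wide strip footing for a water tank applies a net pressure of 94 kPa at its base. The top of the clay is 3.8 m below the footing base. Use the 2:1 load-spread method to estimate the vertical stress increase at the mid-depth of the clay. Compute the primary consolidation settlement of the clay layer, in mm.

S_c ≈ 60.9 mm

Mid-depth of clay below the footing base: z = 3.8 + 5.7/2 = 6.65 m.
Stress increase at mid-clay by the 2:1 spreading method:
Δσ = qB/(B+z) = 94×5.9/(5.9+6.65) = 44.191 kPa
Final effective stress: σ'_f = 127 + 44.191 = 171.19 kPa.
σ'_f = 171.19 > σ'_p = 144 kPa, so the stress path crosses the preconsolidation pressure — recompression up to σ'_p, then virgin compression beyond:
S_c = H/(1+e₀)·[C_r·log₁₀(σ'_p/σ'_0) + C_c·log₁₀(σ'_f/σ'_p)]
    = 5.7/1.65 × [0.02×log₁₀(144/127) + 0.22×log₁₀(171.19/144)]
    = 3.4545 × [0.0010912 + 0.016525] = 0.06086 m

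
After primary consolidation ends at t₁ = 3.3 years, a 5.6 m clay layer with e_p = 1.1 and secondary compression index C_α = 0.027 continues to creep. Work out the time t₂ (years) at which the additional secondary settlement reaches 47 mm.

S_s = C_α·H/(1+e_p)·log₁₀(t₂/t₁) ⇒ log₁₀(t₂/t₁) = S_s·(1+e_p)/(C_α·H).
log₁₀(t₂/t₁) = 0.047 × (1+1.1) / (0.027×5.6) = 0.6528
t₂ = t₁ × 10^0.6528 = 3.3 × 4.495 = 14.84 years

t₂ ≈ 14.8 years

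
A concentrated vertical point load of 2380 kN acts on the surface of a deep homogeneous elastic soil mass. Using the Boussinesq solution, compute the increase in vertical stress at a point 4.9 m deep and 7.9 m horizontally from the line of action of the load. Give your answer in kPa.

Δσ_z ≈ 1.93 kPa

Boussinesq vertical stress below a point load on an elastic half-space:
Δσ_z = 3P/(2πz²) · [1 + (r/z)²]^(−5/2)
r/z = 7.9/4.9 = 1.6122; [1+(r/z)²]^(−5/2) = 0.040686.
Δσ_z = 3×2380/(2π×4.9²) × 0.040686 = 47.329 × 0.040686 = 1.926 kPa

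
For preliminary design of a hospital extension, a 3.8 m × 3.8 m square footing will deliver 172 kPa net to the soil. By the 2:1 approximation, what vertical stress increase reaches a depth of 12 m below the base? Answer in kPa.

Δσ_z ≈ 9.95 kPa

By the 2:1 method the load spreads at 1 horizontal : 2 vertical, so at depth z the loaded area has grown by z in each plan dimension:
Δσ = qBL/((B+z)(L+z)) = 172×3.8×3.8/((3.8+12)(3.8+12)) = 9.949 kPa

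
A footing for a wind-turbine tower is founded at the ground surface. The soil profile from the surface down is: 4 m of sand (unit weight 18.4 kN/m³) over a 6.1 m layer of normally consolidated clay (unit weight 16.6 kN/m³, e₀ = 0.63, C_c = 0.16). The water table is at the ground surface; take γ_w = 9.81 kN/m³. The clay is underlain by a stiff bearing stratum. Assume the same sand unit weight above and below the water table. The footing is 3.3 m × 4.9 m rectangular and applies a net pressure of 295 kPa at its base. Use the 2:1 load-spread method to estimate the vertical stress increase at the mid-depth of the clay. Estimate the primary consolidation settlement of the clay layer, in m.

Mid-depth of clay below the ground surface: z = 4 + 6.1/2 = 7.05 m.
Total vertical stress at mid-clay: σ_v = 18.4×4 + 16.6×3.05 = 124.23 kPa.
Pore pressure: u = 9.81×(7.05 − 0) = 69.16 kPa.
Initial effective stress: σ'_0 = σ_v − u = 124.23 − 69.16 = 55.07 kPa.
Stress increase at mid-clay by the 2:1 spreading method:
Δσ = qBL/((B+z)(L+z)) = 295×3.3×4.9/((3.3+7.05)(4.9+7.05)) = 38.568 kPa
Final effective stress: σ'_f = σ'_0 + Δσ = 55.07 + 38.568 = 93.638 kPa.
Normally consolidated clay, so the full stress increment lies on the virgin compression line:
S_c = C_c·H/(1+e₀)·log₁₀(σ'_f/σ'_0) = 0.16×6.1/(1+0.63)×log₁₀(93.638/55.07)
    = 0.59877 × 0.23054 = 0.138 m

S_c ≈ 0.138 m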